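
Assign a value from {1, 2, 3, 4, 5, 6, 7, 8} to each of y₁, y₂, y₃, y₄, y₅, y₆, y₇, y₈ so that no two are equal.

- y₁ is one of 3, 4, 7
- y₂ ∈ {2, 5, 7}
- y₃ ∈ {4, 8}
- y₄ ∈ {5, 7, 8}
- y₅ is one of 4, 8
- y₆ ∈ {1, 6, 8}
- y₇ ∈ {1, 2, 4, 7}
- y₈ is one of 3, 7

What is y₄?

5

The 8 variables together cover exactly {1, 2, 3, 4, 5, 6, 7, 8} — 8 values for 8 variables — and 6 appears only in y₆'s list, so y₆ = 6.
The 7 still-open variables together cover exactly {1, 2, 3, 4, 5, 7, 8} — 7 values for 7 variables — and 1 appears only in y₇'s list, so y₇ = 1.
The 6 still-open variables draw from only 6 values {2, 3, 4, 5, 7, 8}, so each is used; only y₂ can be 2, hence y₂ = 2.
The 5 still-open variables together cover exactly {3, 4, 5, 7, 8} — 5 values for 5 variables — and 5 appears only in y₄'s list, so y₄ = 5.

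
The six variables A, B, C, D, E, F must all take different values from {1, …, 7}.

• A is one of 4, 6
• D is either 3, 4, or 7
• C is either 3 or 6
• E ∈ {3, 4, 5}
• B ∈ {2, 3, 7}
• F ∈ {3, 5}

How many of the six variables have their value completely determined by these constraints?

Among the 6 variables, 2 fits only B (and all 6 values in {2, 3, 4, 5, 6, 7} must be used), so B = 2.
Among the 5 still-open variables, 7 fits only D (and all 5 values in {3, 4, 5, 6, 7} must be used), so D = 7.
Determined: B=2, D=7. The other variables each still have more than one consistent value. That makes 2.

2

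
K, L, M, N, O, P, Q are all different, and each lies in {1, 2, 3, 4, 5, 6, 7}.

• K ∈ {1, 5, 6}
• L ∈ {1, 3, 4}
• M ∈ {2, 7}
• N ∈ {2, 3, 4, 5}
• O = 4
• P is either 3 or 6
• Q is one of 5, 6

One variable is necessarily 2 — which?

N

O's domain is down to {4}, so O = 4. Eliminate 4 elsewhere: L, N.
The 6 still-open variables draw from only 6 values {1, 2, 3, 5, 6, 7}, so each is used; only M can be 7, hence M = 7.
Among the 5 still-open variables, 2 fits only N (and all 5 values in {1, 2, 3, 5, 6} must be used), so N = 2.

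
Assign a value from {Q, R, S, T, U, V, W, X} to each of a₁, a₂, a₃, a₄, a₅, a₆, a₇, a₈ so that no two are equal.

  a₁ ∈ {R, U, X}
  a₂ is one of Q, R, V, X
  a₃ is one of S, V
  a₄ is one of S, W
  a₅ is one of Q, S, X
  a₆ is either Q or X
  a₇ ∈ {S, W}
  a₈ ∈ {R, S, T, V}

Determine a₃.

V

Among the 8 variables, T fits only a₈ (and all 8 values in {Q, R, S, T, U, V, W, X} must be used), so a₈ = T.
The 7 still-open variables draw from only 7 values {Q, R, S, U, V, W, X}, so each is used; only a₁ can be U, hence a₁ = U.
The 6 still-open variables draw from only 6 values {Q, R, S, V, W, X}, so each is used; only a₂ can be R, hence a₂ = R.
The 5 still-open variables together cover exactly {Q, S, V, W, X} — 5 values for 5 variables — and V appears only in a₃'s list, so a₃ = V.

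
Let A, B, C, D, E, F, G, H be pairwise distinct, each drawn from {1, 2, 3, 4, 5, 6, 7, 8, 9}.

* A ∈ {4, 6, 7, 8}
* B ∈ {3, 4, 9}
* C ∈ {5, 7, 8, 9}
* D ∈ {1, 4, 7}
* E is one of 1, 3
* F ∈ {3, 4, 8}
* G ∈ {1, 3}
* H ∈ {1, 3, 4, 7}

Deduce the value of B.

The 8 variables together cover exactly {1, 3, 4, 5, 6, 7, 8, 9} — 8 values for 8 variables — and 5 appears only in C's list, so C = 5.
The 7 still-open variables together cover exactly {1, 3, 4, 6, 7, 8, 9} — 7 values for 7 variables — and 6 appears only in A's list, so A = 6.
Among the 6 still-open variables, 8 fits only F (and all 6 values in {1, 3, 4, 7, 8, 9} must be used), so F = 8.
The 5 still-open variables together cover exactly {1, 3, 4, 7, 9} — 5 values for 5 variables — and 9 appears only in B's list, so B = 9.

9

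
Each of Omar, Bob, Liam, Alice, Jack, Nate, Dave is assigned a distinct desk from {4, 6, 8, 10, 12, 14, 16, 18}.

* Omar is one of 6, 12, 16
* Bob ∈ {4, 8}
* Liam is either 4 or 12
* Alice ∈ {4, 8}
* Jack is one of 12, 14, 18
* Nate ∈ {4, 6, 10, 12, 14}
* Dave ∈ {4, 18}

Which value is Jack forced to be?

14

The 2 variables Bob and Alice are confined to {4, 8}, which locks those values in; drop them from Liam, Nate, Dave.
That leaves Liam = 12. Remove 12 from Omar, Jack, Nate.
Dave's domain is down to {18}, so Dave = 18. Eliminate 18 elsewhere: Jack.
So Jack = 14.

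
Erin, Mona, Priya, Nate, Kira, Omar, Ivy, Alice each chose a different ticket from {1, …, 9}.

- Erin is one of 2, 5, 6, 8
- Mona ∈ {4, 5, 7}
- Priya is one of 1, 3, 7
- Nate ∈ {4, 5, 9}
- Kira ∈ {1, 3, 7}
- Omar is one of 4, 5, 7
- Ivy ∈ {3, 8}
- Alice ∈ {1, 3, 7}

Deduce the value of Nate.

Priya, Kira, Alice between them cover only {1, 3, 7} — a naked triple. Remove those values from Mona, Omar, Ivy.
Ivy's domain is down to {8}, so Ivy = 8. So Erin can't be 8.
Mona and Omar between them cover only {4, 5} — a naked pair. Remove those values from Erin, Nate.
So Nate = 9.

9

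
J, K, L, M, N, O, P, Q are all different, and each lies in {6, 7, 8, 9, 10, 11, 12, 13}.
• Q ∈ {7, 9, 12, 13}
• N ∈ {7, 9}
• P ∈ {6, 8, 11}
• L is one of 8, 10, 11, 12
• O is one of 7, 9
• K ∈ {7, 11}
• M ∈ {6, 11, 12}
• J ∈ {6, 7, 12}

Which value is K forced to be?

11

The 8 variables together cover exactly {6, 7, 8, 9, 10, 11, 12, 13} — 8 values for 8 variables — and 10 appears only in L's list, so L = 10.
The 7 still-open variables draw from only 7 values {6, 7, 8, 9, 11, 12, 13}, so each is used; only P can be 8, hence P = 8.
The 6 still-open variables together cover exactly {6, 7, 9, 11, 12, 13} — 6 values for 6 variables — and 13 appears only in Q's list, so Q = 13.
The 2 variables N and O are confined to {7, 9}, which locks those values in; drop them from J, K.
So K = 11.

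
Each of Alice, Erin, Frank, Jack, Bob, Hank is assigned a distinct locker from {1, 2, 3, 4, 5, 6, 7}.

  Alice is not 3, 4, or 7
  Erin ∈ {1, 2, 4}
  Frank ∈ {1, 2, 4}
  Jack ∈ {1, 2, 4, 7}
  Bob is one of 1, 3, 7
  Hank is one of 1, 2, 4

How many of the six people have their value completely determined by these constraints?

2

The 3 variables Erin, Frank, Hank are confined to {1, 2, 4}, which locks those values in; drop them from Alice, Jack, Bob.
Jack must be 7 (only option left). So Bob can't be 7.
Bob must be 3 (only option left).
Determined: Jack=7, Bob=3. The other people each still have more than one consistent value. That makes 2.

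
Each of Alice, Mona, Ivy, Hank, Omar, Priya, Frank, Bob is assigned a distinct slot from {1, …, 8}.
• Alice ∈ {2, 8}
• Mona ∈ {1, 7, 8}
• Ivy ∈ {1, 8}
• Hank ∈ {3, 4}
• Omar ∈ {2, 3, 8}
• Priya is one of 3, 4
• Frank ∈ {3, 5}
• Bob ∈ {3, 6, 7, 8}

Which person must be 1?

Ivy

The 8 variables draw from only 8 values {1, 2, 3, 4, 5, 6, 7, 8}, so each is used; only Frank can be 5, hence Frank = 5.
The 7 still-open variables together cover exactly {1, 2, 3, 4, 6, 7, 8} — 7 values for 7 variables — and 6 appears only in Bob's list, so Bob = 6.
The 6 still-open variables draw from only 6 values {1, 2, 3, 4, 7, 8}, so each is used; only Mona can be 7, hence Mona = 7.
The 5 still-open variables draw from only 5 values {1, 2, 3, 4, 8}, so each is used; only Ivy can be 1, hence Ivy = 1.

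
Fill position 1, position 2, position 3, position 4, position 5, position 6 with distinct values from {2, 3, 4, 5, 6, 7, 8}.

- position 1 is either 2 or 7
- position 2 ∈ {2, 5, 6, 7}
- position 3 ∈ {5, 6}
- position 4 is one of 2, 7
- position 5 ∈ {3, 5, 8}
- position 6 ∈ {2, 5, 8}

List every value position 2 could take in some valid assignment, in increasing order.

The 6 variables draw from only 6 values {2, 3, 5, 6, 7, 8}, so each is used; only position 5 can be 3, hence position 5 = 3.
The 5 still-open variables together cover exactly {2, 5, 6, 7, 8} — 5 values for 5 variables — and 8 appears only in position 6's list, so position 6 = 8.
The 2 variables position 1 and position 4 are confined to {2, 7}, which locks those values in; drop them from position 2.
No further eliminations apply; position 2 can still be any of 5, 6.

5, 6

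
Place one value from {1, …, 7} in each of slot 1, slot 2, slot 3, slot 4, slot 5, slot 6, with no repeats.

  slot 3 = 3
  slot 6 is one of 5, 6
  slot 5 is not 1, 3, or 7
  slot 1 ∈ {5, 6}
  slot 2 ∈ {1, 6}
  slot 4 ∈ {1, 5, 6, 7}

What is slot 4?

slot 3 has just one choice, so slot 3 = 3.
slot 1 and slot 6 share exactly the 2 values {5, 6}; by pigeonhole those values go to them, so strike 5, 6 from slot 2, slot 4, slot 5.
slot 2 must be 1 (only option left). So slot 4 can't be 1.
So slot 4 = 7.

7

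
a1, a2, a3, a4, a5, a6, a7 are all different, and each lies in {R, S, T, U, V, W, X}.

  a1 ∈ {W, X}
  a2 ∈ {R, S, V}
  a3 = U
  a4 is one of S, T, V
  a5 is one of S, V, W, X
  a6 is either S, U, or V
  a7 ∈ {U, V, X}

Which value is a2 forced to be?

R

a3's domain is down to {U}, so a3 = U. Strike U from a6, a7.
The 6 still-open variables together cover exactly {R, S, T, V, W, X} — 6 values for 6 variables — and R appears only in a2's list, so a2 = R.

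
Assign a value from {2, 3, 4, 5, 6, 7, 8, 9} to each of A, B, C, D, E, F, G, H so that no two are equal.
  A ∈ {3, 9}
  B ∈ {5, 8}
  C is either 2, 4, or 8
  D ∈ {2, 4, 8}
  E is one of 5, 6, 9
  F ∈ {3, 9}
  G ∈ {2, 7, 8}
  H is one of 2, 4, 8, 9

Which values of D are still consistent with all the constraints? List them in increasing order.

2, 4, 8

The 8 variables draw from only 8 values {2, 3, 4, 5, 6, 7, 8, 9}, so each is used; only E can be 6, hence E = 6.
The 7 still-open variables draw from only 7 values {2, 3, 4, 5, 7, 8, 9}, so each is used; only B can be 5, hence B = 5.
The 6 still-open variables together cover exactly {2, 3, 4, 7, 8, 9} — 6 values for 6 variables — and 7 appears only in G's list, so G = 7.
A and F share exactly the 2 values {3, 9}; by pigeonhole those values go to them, so strike 3, 9 from H.
No further eliminations apply; D can still be any of 2, 4, 8.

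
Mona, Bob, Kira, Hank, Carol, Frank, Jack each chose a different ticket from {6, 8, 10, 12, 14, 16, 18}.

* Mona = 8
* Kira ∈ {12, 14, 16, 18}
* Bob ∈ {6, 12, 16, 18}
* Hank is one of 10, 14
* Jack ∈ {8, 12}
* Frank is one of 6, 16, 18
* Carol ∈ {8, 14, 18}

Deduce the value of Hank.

10

Mona's domain is down to {8}, so Mona = 8. Strike 8 from Carol, Jack.
Jack must be 12 (only option left). So Bob, Kira can't be 12.
The 5 still-open variables draw from only 5 values {6, 10, 14, 16, 18}, so each is used; only Hank can be 10, hence Hank = 10.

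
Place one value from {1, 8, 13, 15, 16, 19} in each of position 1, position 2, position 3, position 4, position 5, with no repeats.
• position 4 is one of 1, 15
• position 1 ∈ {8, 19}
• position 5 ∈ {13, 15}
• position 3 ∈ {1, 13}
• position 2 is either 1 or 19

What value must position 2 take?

19

The 5 variables together cover exactly {1, 8, 13, 15, 19} — 5 values for 5 variables — and 8 appears only in position 1's list, so position 1 = 8.
Among the 4 still-open variables, 19 fits only position 2 (and all 4 values in {1, 13, 15, 19} must be used), so position 2 = 19.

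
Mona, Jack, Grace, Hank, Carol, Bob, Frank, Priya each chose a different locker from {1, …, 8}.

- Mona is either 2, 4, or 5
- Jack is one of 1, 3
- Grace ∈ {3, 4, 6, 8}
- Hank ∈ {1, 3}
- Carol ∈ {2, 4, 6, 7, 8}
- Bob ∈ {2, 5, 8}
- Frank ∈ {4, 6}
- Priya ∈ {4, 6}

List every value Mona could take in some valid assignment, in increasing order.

2, 5

The 8 variables draw from only 8 values {1, 2, 3, 4, 5, 6, 7, 8}, so each is used; only Carol can be 7, hence Carol = 7.
Jack and Hank share exactly the 2 values {1, 3}; by pigeonhole those values go to them, so strike 1, 3 from Grace.
Frank and Priya between them cover only {4, 6} — a naked pair. Remove those values from Mona, Grace.
That leaves Grace = 8. Strike 8 from Bob.
No further eliminations apply; Mona can still be any of 2, 5.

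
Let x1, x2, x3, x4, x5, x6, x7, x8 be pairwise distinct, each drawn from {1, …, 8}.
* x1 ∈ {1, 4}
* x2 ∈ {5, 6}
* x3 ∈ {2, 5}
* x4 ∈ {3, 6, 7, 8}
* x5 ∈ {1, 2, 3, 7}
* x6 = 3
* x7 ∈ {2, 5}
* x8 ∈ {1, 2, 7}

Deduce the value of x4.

x6 has just one choice, so x6 = 3. So x4, x5 can't be 3.
Among the 7 still-open variables, 4 fits only x1 (and all 7 values in {1, 2, 4, 5, 6, 7, 8} must be used), so x1 = 4.
The 6 still-open variables together cover exactly {1, 2, 5, 6, 7, 8} — 6 values for 6 variables — and 8 appears only in x4's list, so x4 = 8.

8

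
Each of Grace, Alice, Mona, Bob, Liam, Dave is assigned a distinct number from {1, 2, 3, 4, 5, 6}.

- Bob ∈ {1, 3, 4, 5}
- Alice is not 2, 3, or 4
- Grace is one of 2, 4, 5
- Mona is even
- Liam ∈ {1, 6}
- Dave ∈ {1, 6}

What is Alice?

5

The 6 variables together cover exactly {1, 2, 3, 4, 5, 6} — 6 values for 6 variables — and 3 appears only in Bob's list, so Bob = 3.
Liam and Dave share exactly the 2 values {1, 6}; by pigeonhole those values go to them, so strike 1, 6 from Alice, Mona.
So Alice = 5.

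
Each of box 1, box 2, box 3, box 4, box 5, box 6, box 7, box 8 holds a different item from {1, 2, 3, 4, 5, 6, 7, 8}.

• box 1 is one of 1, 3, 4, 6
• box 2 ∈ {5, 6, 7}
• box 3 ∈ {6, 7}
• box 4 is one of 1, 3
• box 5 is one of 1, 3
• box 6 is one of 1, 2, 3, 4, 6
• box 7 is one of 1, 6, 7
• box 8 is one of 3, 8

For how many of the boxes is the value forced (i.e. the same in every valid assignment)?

4

The 8 variables draw from only 8 values {1, 2, 3, 4, 5, 6, 7, 8}, so each is used; only box 6 can be 2, hence box 6 = 2.
The 7 still-open variables draw from only 7 values {1, 3, 4, 5, 6, 7, 8}, so each is used; only box 1 can be 4, hence box 1 = 4.
Among the 6 still-open variables, 5 fits only box 2 (and all 6 values in {1, 3, 5, 6, 7, 8} must be used), so box 2 = 5.
The 5 still-open variables draw from only 5 values {1, 3, 6, 7, 8}, so each is used; only box 8 can be 8, hence box 8 = 8.
The 2 variables box 4 and box 5 are confined to {1, 3}, which locks those values in; drop them from box 7.
Determined: box 1=4, box 2=5, box 6=2, box 8=8. The other boxes each still have more than one consistent value. That makes 4.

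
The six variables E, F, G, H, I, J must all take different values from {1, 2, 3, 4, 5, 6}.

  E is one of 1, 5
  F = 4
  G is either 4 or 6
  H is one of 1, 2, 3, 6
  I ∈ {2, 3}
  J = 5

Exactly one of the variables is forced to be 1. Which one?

E

F must be 4 (only option left). Strike 4 from G.
That leaves G = 6. Remove 6 from H.
That leaves J = 5. So E can't be 5.
So 1 goes to E.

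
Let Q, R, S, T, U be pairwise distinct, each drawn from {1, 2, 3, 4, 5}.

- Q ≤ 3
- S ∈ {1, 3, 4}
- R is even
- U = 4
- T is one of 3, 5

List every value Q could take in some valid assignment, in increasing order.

1, 3

U must be 4 (only option left). Remove 4 from R, S.
That leaves R = 2. So Q can't be 2.
The 3 still-open variables draw from only 3 values {1, 3, 5}, so each is used; only T can be 5, hence T = 5.
No further eliminations apply; Q can still be any of 1, 3.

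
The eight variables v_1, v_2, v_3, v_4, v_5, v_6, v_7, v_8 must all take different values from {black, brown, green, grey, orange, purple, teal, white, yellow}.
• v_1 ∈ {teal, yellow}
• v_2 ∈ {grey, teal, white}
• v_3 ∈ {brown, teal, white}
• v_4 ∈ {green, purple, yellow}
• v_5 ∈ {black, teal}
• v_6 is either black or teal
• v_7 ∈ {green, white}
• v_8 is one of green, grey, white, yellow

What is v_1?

Among the 8 variables, brown fits only v_3 (and all 8 values in {black, brown, green, grey, purple, teal, white, yellow} must be used), so v_3 = brown.
The 7 still-open variables draw from only 7 values {black, green, grey, purple, teal, white, yellow}, so each is used; only v_4 can be purple, hence v_4 = purple.
v_5 and v_6 between them cover only {black, teal} — a naked pair. Remove those values from v_1, v_2.
So v_1 = yellow.

yellow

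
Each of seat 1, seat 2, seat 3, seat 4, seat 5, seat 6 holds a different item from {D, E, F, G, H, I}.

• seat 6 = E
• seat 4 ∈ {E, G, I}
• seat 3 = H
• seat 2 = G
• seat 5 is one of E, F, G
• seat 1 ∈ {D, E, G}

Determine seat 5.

seat 2 has just one choice, so seat 2 = G. Remove G from seat 1, seat 4, seat 5.
seat 3 must be H (only option left).
seat 6 must be E (only option left). Eliminate E elsewhere: seat 1, seat 4, seat 5.
So seat 5 = F.

F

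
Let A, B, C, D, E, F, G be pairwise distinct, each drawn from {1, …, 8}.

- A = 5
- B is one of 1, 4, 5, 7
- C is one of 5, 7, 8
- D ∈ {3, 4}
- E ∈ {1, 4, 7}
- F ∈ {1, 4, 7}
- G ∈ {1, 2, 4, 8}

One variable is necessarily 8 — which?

C

A must be 5 (only option left). Strike 5 from B, C.
The 6 still-open variables draw from only 6 values {1, 2, 3, 4, 7, 8}, so each is used; only G can be 2, hence G = 2.
The 5 still-open variables draw from only 5 values {1, 3, 4, 7, 8}, so each is used; only D can be 3, hence D = 3.
The 4 still-open variables together cover exactly {1, 4, 7, 8} — 4 values for 4 variables — and 8 appears only in C's list, so C = 8.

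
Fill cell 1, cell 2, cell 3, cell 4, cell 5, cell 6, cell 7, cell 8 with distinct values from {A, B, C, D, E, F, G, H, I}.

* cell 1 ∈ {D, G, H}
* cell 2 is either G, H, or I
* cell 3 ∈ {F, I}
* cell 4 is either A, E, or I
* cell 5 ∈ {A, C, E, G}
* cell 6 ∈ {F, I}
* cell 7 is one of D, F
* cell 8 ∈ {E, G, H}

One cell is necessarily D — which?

The 8 variables together cover exactly {A, C, D, E, F, G, H, I} — 8 values for 8 variables — and C appears only in cell 5's list, so cell 5 = C.
The 7 still-open variables together cover exactly {A, D, E, F, G, H, I} — 7 values for 7 variables — and A appears only in cell 4's list, so cell 4 = A.
The 6 still-open variables together cover exactly {D, E, F, G, H, I} — 6 values for 6 variables — and E appears only in cell 8's list, so cell 8 = E.
cell 3 and cell 6 between them cover only {F, I} — a naked pair. Remove those values from cell 2, cell 7.
So D goes to cell 7.

cell 7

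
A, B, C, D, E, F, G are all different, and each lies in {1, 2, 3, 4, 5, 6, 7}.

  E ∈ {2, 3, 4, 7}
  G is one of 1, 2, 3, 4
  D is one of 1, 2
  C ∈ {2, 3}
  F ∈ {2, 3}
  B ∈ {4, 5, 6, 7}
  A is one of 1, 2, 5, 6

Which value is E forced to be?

7

The 2 variables C and F are confined to {2, 3}, which locks those values in; drop them from A, D, E, G.
That leaves D = 1. Remove 1 from A, G.
G has just one choice, so G = 4. Remove 4 from B, E.
So E = 7.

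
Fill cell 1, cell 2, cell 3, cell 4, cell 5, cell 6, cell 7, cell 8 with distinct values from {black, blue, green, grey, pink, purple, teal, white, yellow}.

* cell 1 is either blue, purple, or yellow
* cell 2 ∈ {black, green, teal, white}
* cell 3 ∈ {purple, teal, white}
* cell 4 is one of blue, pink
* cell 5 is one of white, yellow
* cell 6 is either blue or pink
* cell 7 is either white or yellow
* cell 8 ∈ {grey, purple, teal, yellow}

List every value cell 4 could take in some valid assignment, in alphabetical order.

cell 4 and cell 6 between them cover only {blue, pink} — a naked pair. Remove those values from cell 1.
cell 5 and cell 7 between them cover only {white, yellow} — a naked pair. Remove those values from cell 1, cell 2, cell 3, cell 8.
That leaves cell 1 = purple. Eliminate purple elsewhere: cell 3, cell 8.
cell 3 must be teal (only option left). Eliminate teal elsewhere: cell 2, cell 8.
cell 8's domain is down to {grey}, so cell 8 = grey.
No further eliminations apply; cell 4 can still be any of blue, pink.

blue, pink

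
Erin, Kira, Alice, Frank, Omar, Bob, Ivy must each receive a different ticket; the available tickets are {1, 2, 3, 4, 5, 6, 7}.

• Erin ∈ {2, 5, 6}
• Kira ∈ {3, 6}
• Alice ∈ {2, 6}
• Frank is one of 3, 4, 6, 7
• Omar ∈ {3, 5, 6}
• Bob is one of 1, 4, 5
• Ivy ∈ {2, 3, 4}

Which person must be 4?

Among the 7 variables, 1 fits only Bob (and all 7 values in {1, 2, 3, 4, 5, 6, 7} must be used), so Bob = 1.
The 6 still-open variables draw from only 6 values {2, 3, 4, 5, 6, 7}, so each is used; only Frank can be 7, hence Frank = 7.
The 5 still-open variables draw from only 5 values {2, 3, 4, 5, 6}, so each is used; only Ivy can be 4, hence Ivy = 4.

Ivy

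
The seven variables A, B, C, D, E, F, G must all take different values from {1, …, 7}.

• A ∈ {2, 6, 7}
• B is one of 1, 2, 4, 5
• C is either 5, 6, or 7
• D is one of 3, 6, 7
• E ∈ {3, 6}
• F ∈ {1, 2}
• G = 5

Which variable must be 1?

G has just one choice, so G = 5. So B, C can't be 5.
The 6 still-open variables together cover exactly {1, 2, 3, 4, 6, 7} — 6 values for 6 variables — and 4 appears only in B's list, so B = 4.
The 5 still-open variables together cover exactly {1, 2, 3, 6, 7} — 5 values for 5 variables — and 1 appears only in F's list, so F = 1.

F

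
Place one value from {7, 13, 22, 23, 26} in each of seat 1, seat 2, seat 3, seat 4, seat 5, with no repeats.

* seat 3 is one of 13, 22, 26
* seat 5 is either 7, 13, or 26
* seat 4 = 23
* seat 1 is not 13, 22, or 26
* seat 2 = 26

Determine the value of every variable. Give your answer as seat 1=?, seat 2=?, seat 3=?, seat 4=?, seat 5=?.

seat 1=7, seat 2=26, seat 3=22, seat 4=23, seat 5=13

seat 2's domain is down to {26}, so seat 2 = 26. Eliminate 26 elsewhere: seat 3, seat 5.
seat 4 has just one choice, so seat 4 = 23. Eliminate 23 elsewhere: seat 1.
That leaves seat 1 = 7. Strike 7 from seat 5.
seat 5 has just one choice, so seat 5 = 13. So seat 3 can't be 13.
seat 3 has just one choice, so seat 3 = 22.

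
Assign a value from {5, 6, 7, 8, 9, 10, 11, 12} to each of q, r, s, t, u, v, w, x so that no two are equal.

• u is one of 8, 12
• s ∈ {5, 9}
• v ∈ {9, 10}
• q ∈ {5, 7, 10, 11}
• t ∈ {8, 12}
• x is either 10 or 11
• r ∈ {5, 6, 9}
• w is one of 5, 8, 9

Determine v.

The 8 variables draw from only 8 values {5, 6, 7, 8, 9, 10, 11, 12}, so each is used; only r can be 6, hence r = 6.
The 7 still-open variables draw from only 7 values {5, 7, 8, 9, 10, 11, 12}, so each is used; only q can be 7, hence q = 7.
Among the 6 still-open variables, 11 fits only x (and all 6 values in {5, 8, 9, 10, 11, 12} must be used), so x = 11.
Among the 5 still-open variables, 10 fits only v (and all 5 values in {5, 8, 9, 10, 12} must be used), so v = 10.

10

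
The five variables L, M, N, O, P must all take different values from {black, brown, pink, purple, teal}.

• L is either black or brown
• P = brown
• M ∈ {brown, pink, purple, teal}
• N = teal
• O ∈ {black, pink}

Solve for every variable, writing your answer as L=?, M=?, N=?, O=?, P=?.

L=black, M=purple, N=teal, O=pink, P=brown

N's domain is down to {teal}, so N = teal. Remove teal from M.
P has just one choice, so P = brown. Strike brown from L, M.
That leaves L = black. Remove black from O.
O has just one choice, so O = pink. Strike pink from M.
M has just one choice, so M = purple.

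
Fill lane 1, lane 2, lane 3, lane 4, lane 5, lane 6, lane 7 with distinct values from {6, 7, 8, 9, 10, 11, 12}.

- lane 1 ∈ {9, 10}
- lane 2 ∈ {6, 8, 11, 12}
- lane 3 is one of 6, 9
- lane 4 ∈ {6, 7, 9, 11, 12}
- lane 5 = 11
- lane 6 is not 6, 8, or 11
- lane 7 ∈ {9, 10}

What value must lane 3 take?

lane 5 must be 11 (only option left). Remove 11 from lane 2, lane 4.
The 6 still-open variables together cover exactly {6, 7, 8, 9, 10, 12} — 6 values for 6 variables — and 8 appears only in lane 2's list, so lane 2 = 8.
lane 1 and lane 7 between them cover only {9, 10} — a naked pair. Remove those values from lane 3, lane 4, lane 6.
So lane 3 = 6.

6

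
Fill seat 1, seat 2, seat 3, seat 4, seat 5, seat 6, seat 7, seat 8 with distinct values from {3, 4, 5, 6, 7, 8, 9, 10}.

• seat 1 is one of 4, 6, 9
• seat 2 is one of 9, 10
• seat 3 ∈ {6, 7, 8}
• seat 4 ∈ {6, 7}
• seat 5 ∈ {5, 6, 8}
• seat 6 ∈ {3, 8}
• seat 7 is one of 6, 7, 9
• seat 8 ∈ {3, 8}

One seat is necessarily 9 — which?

The 8 variables draw from only 8 values {3, 4, 5, 6, 7, 8, 9, 10}, so each is used; only seat 1 can be 4, hence seat 1 = 4.
The 7 still-open variables together cover exactly {3, 5, 6, 7, 8, 9, 10} — 7 values for 7 variables — and 5 appears only in seat 5's list, so seat 5 = 5.
The 6 still-open variables together cover exactly {3, 6, 7, 8, 9, 10} — 6 values for 6 variables — and 10 appears only in seat 2's list, so seat 2 = 10.
Among the 5 still-open variables, 9 fits only seat 7 (and all 5 values in {3, 6, 7, 8, 9} must be used), so seat 7 = 9.

seat 7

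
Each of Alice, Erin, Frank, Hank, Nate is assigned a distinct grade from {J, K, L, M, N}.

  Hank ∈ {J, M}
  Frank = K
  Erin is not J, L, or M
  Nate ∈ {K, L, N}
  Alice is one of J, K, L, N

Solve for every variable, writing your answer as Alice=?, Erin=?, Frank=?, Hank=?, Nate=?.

Frank's domain is down to {K}, so Frank = K. Strike K from Alice, Erin, Nate.
Erin has just one choice, so Erin = N. So Alice, Nate can't be N.
Nate has just one choice, so Nate = L. So Alice can't be L.
That leaves Alice = J. Eliminate J elsewhere: Hank.
That leaves Hank = M.

Alice=J, Erin=N, Frank=K, Hank=M, Nate=L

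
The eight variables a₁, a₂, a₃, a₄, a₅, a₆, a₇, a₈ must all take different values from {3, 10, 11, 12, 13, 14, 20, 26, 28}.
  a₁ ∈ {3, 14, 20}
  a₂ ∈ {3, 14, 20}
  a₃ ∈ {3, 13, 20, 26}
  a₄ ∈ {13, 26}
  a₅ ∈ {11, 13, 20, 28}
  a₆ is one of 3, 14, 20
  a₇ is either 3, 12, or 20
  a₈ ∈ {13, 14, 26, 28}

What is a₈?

Among the 8 variables, 11 fits only a₅ (and all 8 values in {3, 11, 12, 13, 14, 20, 26, 28} must be used), so a₅ = 11.
The 7 still-open variables together cover exactly {3, 12, 13, 14, 20, 26, 28} — 7 values for 7 variables — and 12 appears only in a₇'s list, so a₇ = 12.
Among the 6 still-open variables, 28 fits only a₈ (and all 6 values in {3, 13, 14, 20, 26, 28} must be used), so a₈ = 28.

28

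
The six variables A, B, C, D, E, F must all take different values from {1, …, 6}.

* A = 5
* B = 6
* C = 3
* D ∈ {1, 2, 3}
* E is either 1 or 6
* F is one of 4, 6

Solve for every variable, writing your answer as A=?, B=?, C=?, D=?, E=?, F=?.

A has just one choice, so A = 5.
B's domain is down to {6}, so B = 6. Strike 6 from E, F.
C's domain is down to {3}, so C = 3. Strike 3 from D.
That leaves E = 1. Strike 1 from D.
F's domain is down to {4}, so F = 4.
That leaves D = 2.

A=5, B=6, C=3, D=2, E=1, F=4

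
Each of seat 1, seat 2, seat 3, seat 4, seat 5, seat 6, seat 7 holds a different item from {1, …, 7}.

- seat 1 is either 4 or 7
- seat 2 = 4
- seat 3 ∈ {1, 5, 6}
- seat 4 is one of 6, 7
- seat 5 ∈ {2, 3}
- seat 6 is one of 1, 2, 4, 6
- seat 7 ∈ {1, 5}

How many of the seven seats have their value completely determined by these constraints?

seat 2's domain is down to {4}, so seat 2 = 4. Eliminate 4 elsewhere: seat 1, seat 6.
seat 1 has just one choice, so seat 1 = 7. Remove 7 from seat 4.
That leaves seat 4 = 6. Remove 6 from seat 3, seat 6.
The 4 still-open variables draw from only 4 values {1, 2, 3, 5}, so each is used; only seat 5 can be 3, hence seat 5 = 3.
Among the 3 still-open variables, 2 fits only seat 6 (and all 3 values in {1, 2, 5} must be used), so seat 6 = 2.
Determined: seat 1=7, seat 2=4, seat 4=6, seat 5=3, seat 6=2. The other seats each still have more than one consistent value. That makes 5.

5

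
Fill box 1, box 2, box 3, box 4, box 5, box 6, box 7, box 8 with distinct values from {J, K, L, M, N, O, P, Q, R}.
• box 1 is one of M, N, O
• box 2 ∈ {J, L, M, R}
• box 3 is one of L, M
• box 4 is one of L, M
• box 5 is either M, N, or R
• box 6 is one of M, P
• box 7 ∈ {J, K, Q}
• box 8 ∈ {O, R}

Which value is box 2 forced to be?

J

box 3 and box 4 between them cover only {L, M} — a naked pair. Remove those values from box 1, box 2, box 5, box 6.
box 6 has just one choice, so box 6 = P.
box 1, box 5, box 8 share exactly the 3 values {N, O, R}; by pigeonhole those values go to them, so strike N, O, R from box 2.
So box 2 = J.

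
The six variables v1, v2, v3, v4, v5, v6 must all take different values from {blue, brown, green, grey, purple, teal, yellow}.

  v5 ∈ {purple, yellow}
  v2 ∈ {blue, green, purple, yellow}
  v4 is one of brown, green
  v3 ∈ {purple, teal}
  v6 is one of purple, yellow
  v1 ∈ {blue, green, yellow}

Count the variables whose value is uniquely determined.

The 6 variables together cover exactly {blue, brown, green, purple, teal, yellow} — 6 values for 6 variables — and brown appears only in v4's list, so v4 = brown.
The 5 still-open variables together cover exactly {blue, green, purple, teal, yellow} — 5 values for 5 variables — and teal appears only in v3's list, so v3 = teal.
v5 and v6 share exactly the 2 values {purple, yellow}; by pigeonhole those values go to them, so strike purple, yellow from v1, v2.
Determined: v3=teal, v4=brown. The other variables each still have more than one consistent value. That makes 2.

2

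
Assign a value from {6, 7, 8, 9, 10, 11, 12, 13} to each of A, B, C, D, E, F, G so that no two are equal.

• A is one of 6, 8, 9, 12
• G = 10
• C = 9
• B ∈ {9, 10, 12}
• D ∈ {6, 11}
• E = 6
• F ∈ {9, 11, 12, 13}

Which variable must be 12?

C must be 9 (only option left). Remove 9 from A, B, F.
That leaves E = 6. Remove 6 from A, D.
G's domain is down to {10}, so G = 10. Strike 10 from B.
So 12 goes to B.

B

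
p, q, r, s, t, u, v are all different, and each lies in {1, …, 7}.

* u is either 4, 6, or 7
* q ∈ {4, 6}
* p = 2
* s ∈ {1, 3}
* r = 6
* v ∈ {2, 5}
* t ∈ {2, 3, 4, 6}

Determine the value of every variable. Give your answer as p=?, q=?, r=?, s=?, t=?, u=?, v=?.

p has just one choice, so p = 2. Remove 2 from t, v.
r has just one choice, so r = 6. Eliminate 6 elsewhere: q, t, u.
v must be 5 (only option left).
That leaves q = 4. Eliminate 4 elsewhere: t, u.
t must be 3 (only option left). Strike 3 from s.
u's domain is down to {7}, so u = 7.
s must be 1 (only option left).

p=2, q=4, r=6, s=1, t=3, u=7, v=5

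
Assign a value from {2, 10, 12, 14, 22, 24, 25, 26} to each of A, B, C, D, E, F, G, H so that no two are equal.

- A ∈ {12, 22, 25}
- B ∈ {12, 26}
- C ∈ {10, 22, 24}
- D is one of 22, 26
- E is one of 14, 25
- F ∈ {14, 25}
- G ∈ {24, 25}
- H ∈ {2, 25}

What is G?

24

The 8 variables draw from only 8 values {2, 10, 12, 14, 22, 24, 25, 26}, so each is used; only H can be 2, hence H = 2.
The 7 still-open variables together cover exactly {10, 12, 14, 22, 24, 25, 26} — 7 values for 7 variables — and 10 appears only in C's list, so C = 10.
Among the 6 still-open variables, 24 fits only G (and all 6 values in {12, 14, 22, 24, 25, 26} must be used), so G = 24.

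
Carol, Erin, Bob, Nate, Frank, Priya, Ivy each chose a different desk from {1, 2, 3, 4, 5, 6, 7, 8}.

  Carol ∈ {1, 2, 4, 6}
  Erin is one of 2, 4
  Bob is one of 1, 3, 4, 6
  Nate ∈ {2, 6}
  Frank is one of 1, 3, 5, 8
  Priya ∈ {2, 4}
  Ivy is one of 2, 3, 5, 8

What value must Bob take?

3

Erin and Priya between them cover only {2, 4} — a naked pair. Remove those values from Carol, Bob, Nate, Ivy.
Nate has just one choice, so Nate = 6. So Carol, Bob can't be 6.
Carol must be 1 (only option left). So Bob, Frank can't be 1.
So Bob = 3.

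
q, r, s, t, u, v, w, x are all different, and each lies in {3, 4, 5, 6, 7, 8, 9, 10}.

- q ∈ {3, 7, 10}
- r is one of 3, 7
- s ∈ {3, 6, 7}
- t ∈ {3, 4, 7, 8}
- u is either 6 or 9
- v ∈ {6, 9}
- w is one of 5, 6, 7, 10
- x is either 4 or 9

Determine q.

10

The 8 variables draw from only 8 values {3, 4, 5, 6, 7, 8, 9, 10}, so each is used; only w can be 5, hence w = 5.
Among the 7 still-open variables, 8 fits only t (and all 7 values in {3, 4, 6, 7, 8, 9, 10} must be used), so t = 8.
The 6 still-open variables together cover exactly {3, 4, 6, 7, 9, 10} — 6 values for 6 variables — and 4 appears only in x's list, so x = 4.
The 5 still-open variables together cover exactly {3, 6, 7, 9, 10} — 5 values for 5 variables — and 10 appears only in q's list, so q = 10.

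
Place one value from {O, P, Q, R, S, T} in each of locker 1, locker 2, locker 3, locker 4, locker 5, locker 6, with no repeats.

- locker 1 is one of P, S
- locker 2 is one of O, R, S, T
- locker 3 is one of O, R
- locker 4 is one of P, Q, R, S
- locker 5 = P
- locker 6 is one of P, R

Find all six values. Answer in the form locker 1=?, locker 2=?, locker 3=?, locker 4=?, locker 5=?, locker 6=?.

locker 1=S, locker 2=T, locker 3=O, locker 4=Q, locker 5=P, locker 6=R

locker 5 must be P (only option left). Strike P from locker 1, locker 4, locker 6.
That leaves locker 6 = R. So locker 2, locker 3, locker 4 can't be R.
That leaves locker 1 = S. Strike S from locker 2, locker 4.
locker 3 has just one choice, so locker 3 = O. Eliminate O elsewhere: locker 2.
That leaves locker 4 = Q.
That leaves locker 2 = T.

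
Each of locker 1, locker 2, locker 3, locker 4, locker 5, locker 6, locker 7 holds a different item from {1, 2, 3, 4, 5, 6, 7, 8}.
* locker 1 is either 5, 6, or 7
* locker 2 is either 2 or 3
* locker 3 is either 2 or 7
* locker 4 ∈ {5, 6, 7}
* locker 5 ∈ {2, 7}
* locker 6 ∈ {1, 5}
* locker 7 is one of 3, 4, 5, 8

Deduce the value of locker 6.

1

locker 3 and locker 5 between them cover only {2, 7} — a naked pair. Remove those values from locker 1, locker 2, locker 4.
That leaves locker 2 = 3. Eliminate 3 elsewhere: locker 7.
locker 1 and locker 4 between them cover only {5, 6} — a naked pair. Remove those values from locker 6, locker 7.
So locker 6 = 1.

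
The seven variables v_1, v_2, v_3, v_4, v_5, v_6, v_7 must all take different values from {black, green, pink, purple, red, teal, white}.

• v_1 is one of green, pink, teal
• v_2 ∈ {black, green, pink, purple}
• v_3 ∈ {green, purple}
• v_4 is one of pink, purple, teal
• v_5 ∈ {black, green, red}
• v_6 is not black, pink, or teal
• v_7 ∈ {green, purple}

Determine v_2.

black

The 7 variables draw from only 7 values {black, green, pink, purple, red, teal, white}, so each is used; only v_6 can be white, hence v_6 = white.
Among the 6 still-open variables, red fits only v_5 (and all 6 values in {black, green, pink, purple, red, teal} must be used), so v_5 = red.
The 5 still-open variables together cover exactly {black, green, pink, purple, teal} — 5 values for 5 variables — and black appears only in v_2's list, so v_2 = black.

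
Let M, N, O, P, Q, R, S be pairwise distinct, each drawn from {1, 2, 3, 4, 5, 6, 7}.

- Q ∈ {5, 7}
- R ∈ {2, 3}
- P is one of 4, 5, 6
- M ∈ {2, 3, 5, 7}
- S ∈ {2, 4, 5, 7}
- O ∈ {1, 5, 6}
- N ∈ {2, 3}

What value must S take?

The 7 variables draw from only 7 values {1, 2, 3, 4, 5, 6, 7}, so each is used; only O can be 1, hence O = 1.
The 6 still-open variables together cover exactly {2, 3, 4, 5, 6, 7} — 6 values for 6 variables — and 6 appears only in P's list, so P = 6.
Among the 5 still-open variables, 4 fits only S (and all 5 values in {2, 3, 4, 5, 7} must be used), so S = 4.

4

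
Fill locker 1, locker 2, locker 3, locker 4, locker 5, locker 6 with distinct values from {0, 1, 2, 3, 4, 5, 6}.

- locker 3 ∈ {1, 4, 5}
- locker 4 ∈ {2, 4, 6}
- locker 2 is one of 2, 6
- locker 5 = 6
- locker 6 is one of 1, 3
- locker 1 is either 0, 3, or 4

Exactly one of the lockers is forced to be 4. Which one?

locker 5 has just one choice, so locker 5 = 6. Strike 6 from locker 2, locker 4.
That leaves locker 2 = 2. Eliminate 2 elsewhere: locker 4.
So 4 goes to locker 4.

locker 4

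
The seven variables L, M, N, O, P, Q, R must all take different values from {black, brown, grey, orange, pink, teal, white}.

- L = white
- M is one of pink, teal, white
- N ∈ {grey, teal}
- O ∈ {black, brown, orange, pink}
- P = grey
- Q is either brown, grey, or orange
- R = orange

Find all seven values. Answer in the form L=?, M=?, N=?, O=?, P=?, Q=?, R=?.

L must be white (only option left). Strike white from M.
P has just one choice, so P = grey. Eliminate grey elsewhere: N, Q.
R's domain is down to {orange}, so R = orange. Eliminate orange elsewhere: O, Q.
N's domain is down to {teal}, so N = teal. Strike teal from M.
Q must be brown (only option left). Eliminate brown elsewhere: O.
M's domain is down to {pink}, so M = pink. Remove pink from O.
That leaves O = black.

L=white, M=pink, N=teal, O=black, P=grey, Q=brown, R=orange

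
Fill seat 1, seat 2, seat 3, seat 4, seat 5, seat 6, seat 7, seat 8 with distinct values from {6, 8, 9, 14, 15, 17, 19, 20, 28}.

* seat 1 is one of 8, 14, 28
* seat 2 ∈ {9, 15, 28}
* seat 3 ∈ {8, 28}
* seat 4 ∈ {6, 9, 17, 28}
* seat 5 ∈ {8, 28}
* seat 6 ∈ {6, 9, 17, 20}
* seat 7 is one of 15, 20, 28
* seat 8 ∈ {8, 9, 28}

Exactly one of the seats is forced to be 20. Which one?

Among the 8 variables, 14 fits only seat 1 (and all 8 values in {6, 8, 9, 14, 15, 17, 20, 28} must be used), so seat 1 = 14.
The 2 variables seat 3 and seat 5 are confined to {8, 28}, which locks those values in; drop them from seat 2, seat 4, seat 7, seat 8.
seat 8 must be 9 (only option left). Eliminate 9 elsewhere: seat 2, seat 4, seat 6.
seat 2's domain is down to {15}, so seat 2 = 15. Remove 15 from seat 7.
So 20 goes to seat 7.

seat 7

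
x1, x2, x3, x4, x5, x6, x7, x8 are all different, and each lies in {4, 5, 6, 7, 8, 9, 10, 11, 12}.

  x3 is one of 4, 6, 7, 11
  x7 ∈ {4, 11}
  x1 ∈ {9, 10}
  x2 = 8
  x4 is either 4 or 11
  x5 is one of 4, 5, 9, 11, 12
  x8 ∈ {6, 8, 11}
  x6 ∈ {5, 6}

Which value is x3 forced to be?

x2 must be 8 (only option left). So x8 can't be 8.
x4 and x7 between them cover only {4, 11} — a naked pair. Remove those values from x3, x5, x8.
x8 must be 6 (only option left). Strike 6 from x3, x6.
So x3 = 7.

7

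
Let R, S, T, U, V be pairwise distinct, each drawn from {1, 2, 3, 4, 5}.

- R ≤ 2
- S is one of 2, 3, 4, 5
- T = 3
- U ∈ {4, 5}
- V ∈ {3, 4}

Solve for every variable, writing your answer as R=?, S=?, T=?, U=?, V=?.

R=1, S=2, T=3, U=5, V=4

T's domain is down to {3}, so T = 3. So S, V can't be 3.
That leaves V = 4. Remove 4 from S, U.
U's domain is down to {5}, so U = 5. Eliminate 5 elsewhere: S.
S's domain is down to {2}, so S = 2. So R can't be 2.
R's domain is down to {1}, so R = 1.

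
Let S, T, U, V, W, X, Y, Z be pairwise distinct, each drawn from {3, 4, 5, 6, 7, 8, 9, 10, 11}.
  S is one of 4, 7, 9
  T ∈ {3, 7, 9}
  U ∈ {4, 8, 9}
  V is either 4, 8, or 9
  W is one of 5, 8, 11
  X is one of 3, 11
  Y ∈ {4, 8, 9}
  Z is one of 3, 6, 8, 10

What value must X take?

U, V, Y between them cover only {4, 8, 9} — a naked triple. Remove those values from S, T, W, Z.
S must be 7 (only option left). So T can't be 7.
T must be 3 (only option left). So X, Z can't be 3.
So X = 11.

11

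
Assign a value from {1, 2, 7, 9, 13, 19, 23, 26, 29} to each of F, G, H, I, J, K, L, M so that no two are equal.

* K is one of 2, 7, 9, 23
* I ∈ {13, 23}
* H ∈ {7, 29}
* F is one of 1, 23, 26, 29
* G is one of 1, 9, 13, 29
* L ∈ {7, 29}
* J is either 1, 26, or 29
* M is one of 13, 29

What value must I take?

23

The 8 variables together cover exactly {1, 2, 7, 9, 13, 23, 26, 29} — 8 values for 8 variables — and 2 appears only in K's list, so K = 2.
The 7 still-open variables together cover exactly {1, 7, 9, 13, 23, 26, 29} — 7 values for 7 variables — and 9 appears only in G's list, so G = 9.
H and L between them cover only {7, 29} — a naked pair. Remove those values from F, J, M.
M must be 13 (only option left). Strike 13 from I.
So I = 23.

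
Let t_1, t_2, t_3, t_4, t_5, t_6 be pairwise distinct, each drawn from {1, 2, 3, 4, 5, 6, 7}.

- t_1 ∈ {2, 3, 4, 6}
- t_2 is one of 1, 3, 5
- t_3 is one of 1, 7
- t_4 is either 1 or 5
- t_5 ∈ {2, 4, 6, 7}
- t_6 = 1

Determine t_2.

3

t_6 must be 1 (only option left). Eliminate 1 elsewhere: t_2, t_3, t_4.
t_3 must be 7 (only option left). So t_5 can't be 7.
t_4 must be 5 (only option left). So t_2 can't be 5.
So t_2 = 3.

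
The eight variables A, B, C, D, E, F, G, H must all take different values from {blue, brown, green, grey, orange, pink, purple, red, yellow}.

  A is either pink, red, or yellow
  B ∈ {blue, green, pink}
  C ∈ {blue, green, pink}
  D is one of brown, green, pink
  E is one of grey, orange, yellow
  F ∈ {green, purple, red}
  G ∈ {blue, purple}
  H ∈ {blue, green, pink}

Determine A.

B, C, H share exactly the 3 values {blue, green, pink}; by pigeonhole those values go to them, so strike blue, green, pink from A, D, F, G.
D's domain is down to {brown}, so D = brown.
G must be purple (only option left). So F can't be purple.
F has just one choice, so F = red. So A can't be red.
So A = yellow.

yellow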